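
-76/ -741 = 4/39 = 0.10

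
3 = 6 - 3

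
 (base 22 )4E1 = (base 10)2245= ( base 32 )265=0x8c5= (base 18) 6GD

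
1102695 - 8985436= - 7882741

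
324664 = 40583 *8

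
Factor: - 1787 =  - 1787^1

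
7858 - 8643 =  - 785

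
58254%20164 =17926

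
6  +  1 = 7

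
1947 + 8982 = 10929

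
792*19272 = 15263424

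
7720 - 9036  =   - 1316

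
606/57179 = 606/57179 = 0.01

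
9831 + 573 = 10404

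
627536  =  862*728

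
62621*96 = 6011616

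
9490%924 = 250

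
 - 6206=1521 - 7727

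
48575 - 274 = 48301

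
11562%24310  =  11562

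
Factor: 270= 2^1 *3^3 * 5^1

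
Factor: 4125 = 3^1 * 5^3*11^1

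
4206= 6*701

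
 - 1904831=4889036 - 6793867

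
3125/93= 33 + 56/93 = 33.60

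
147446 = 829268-681822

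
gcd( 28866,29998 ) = 566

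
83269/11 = 83269/11=7569.91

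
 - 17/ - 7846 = 17/7846 = 0.00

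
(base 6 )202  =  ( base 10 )74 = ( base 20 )3e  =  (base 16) 4a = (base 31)2C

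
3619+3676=7295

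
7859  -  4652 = 3207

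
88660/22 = 4030 = 4030.00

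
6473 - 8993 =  - 2520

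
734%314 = 106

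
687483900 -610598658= 76885242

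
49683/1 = 49683= 49683.00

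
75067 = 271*277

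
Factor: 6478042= 2^1*23^1*140827^1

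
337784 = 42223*8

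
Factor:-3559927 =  - 7^1 * 43^1*11827^1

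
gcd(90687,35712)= 3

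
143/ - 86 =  - 143/86 = - 1.66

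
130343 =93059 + 37284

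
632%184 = 80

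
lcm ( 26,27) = 702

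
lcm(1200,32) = 2400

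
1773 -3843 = - 2070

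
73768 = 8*9221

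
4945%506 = 391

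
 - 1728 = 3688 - 5416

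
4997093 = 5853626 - 856533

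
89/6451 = 89/6451=0.01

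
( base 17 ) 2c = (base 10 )46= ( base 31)1F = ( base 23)20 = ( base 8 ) 56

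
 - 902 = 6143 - 7045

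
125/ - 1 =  - 125 + 0/1 = - 125.00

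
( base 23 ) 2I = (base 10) 64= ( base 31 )22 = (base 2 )1000000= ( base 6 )144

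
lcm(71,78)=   5538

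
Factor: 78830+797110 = 2^2*3^1*5^1  *13^1*1123^1  =  875940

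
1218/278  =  4+53/139 = 4.38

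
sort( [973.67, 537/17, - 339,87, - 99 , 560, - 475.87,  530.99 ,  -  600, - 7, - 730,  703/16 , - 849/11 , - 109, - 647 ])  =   [-730, - 647, - 600, - 475.87, - 339, - 109, - 99, - 849/11, - 7,537/17 , 703/16,87, 530.99, 560, 973.67 ] 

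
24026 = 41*586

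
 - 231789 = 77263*(-3)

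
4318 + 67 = 4385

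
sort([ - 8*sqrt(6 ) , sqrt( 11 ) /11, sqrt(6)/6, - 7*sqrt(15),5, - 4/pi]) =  [ - 7*sqrt( 15 ),-8*sqrt(6), - 4/pi , sqrt( 11 ) /11, sqrt( 6)/6, 5 ]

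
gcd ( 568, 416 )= 8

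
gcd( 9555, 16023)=147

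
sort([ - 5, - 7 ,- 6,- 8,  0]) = [ - 8 ,-7, - 6 , - 5,0 ] 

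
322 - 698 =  - 376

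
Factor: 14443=11^1 * 13^1* 101^1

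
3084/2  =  1542 = 1542.00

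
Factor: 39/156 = 1/4 = 2^( -2)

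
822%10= 2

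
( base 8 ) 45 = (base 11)34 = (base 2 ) 100101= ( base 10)37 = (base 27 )1a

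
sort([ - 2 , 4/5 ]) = [  -  2,4/5]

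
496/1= 496 = 496.00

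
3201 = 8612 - 5411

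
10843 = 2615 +8228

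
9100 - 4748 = 4352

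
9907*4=39628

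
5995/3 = 5995/3 = 1998.33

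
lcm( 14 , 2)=14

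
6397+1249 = 7646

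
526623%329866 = 196757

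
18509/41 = 451 + 18/41 = 451.44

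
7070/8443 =7070/8443 = 0.84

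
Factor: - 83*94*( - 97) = 756794 =2^1* 47^1 * 83^1*97^1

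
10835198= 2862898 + 7972300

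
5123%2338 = 447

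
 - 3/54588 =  -1 + 18195/18196 = - 0.00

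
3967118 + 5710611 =9677729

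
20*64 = 1280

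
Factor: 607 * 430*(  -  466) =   -  2^2 *5^1 * 43^1 * 233^1*607^1 = -  121630660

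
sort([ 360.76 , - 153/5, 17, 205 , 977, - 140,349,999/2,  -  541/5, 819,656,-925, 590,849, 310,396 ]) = [-925, - 140, - 541/5, - 153/5,17,205,310,349,  360.76,396,999/2, 590,  656,  819,849,977 ]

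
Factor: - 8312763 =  - 3^1 *29^1*95549^1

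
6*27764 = 166584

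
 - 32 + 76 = 44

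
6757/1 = 6757= 6757.00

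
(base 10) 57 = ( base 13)45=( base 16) 39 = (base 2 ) 111001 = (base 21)2F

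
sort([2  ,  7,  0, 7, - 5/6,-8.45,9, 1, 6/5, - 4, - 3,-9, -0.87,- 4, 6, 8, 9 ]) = [-9,-8.45, - 4, - 4 , - 3, - 0.87, - 5/6, 0, 1, 6/5,2,  6, 7, 7,8, 9, 9] 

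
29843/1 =29843  =  29843.00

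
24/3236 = 6/809=0.01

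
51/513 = 17/171 = 0.10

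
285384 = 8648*33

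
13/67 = 13/67 = 0.19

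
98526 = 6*16421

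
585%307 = 278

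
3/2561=3/2561 = 0.00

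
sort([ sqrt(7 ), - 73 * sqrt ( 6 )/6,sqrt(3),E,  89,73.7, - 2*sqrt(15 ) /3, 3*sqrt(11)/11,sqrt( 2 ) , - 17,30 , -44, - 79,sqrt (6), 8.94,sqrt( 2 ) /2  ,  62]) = [ - 79, - 44, - 73*sqrt( 6 ) /6, - 17, - 2*sqrt (15 ) /3,sqrt( 2 ) /2,3*sqrt( 11 ) /11,sqrt( 2),sqrt( 3), sqrt(6),sqrt( 7),E,8.94,  30,62 , 73.7,89 ] 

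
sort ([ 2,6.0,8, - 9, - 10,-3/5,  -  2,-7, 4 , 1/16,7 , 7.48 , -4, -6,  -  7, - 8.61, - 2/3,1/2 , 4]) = [ -10,  -  9, - 8.61, - 7, - 7, - 6, - 4,-2, - 2/3 , -3/5, 1/16,  1/2,2,4,4, 6.0,  7,7.48,8] 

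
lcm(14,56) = 56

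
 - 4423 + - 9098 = -13521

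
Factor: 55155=3^1*5^1 * 3677^1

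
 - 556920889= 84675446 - 641596335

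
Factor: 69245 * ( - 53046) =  - 2^1*3^2*5^1*7^1*11^1*421^1*1259^1 = - 3673170270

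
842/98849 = 842/98849 = 0.01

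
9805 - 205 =9600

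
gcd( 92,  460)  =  92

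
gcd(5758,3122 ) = 2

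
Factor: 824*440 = 2^6*5^1*11^1*103^1  =  362560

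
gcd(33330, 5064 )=6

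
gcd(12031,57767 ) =1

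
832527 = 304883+527644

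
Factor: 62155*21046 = 1308114130 = 2^1* 5^1*17^1*31^1*401^1*619^1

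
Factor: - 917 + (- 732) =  - 17^1 * 97^1 = - 1649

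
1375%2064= 1375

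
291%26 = 5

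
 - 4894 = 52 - 4946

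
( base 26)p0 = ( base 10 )650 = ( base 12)462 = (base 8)1212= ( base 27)o2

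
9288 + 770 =10058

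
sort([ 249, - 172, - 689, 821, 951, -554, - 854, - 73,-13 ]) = [ - 854, - 689, - 554 , - 172, - 73,-13,249 , 821, 951 ]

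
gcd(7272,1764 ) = 36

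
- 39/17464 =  - 39/17464 = - 0.00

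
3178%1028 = 94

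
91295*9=821655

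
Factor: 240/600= 2^1*5^(-1) = 2/5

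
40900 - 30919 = 9981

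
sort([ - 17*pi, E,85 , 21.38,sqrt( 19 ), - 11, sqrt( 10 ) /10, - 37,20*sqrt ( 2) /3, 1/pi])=[ - 17*pi, - 37,  -  11,sqrt(10)/10,1/pi, E,  sqrt( 19),20*sqrt( 2 ) /3,21.38, 85 ] 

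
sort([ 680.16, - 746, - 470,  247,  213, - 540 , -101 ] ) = [ - 746,- 540,-470, - 101, 213, 247  ,  680.16]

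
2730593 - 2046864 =683729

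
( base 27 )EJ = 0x18d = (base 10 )397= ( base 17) 166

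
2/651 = 2/651 = 0.00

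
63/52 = 63/52 = 1.21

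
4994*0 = 0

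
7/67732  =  1/9676=0.00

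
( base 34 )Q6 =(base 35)PF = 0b1101111010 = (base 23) 1FG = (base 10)890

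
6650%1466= 786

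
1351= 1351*1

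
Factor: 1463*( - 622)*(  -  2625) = 2388713250 = 2^1*3^1*5^3 * 7^2*11^1*19^1*311^1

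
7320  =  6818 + 502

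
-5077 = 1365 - 6442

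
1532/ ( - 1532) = - 1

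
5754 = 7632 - 1878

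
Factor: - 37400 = - 2^3*5^2*11^1*17^1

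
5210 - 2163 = 3047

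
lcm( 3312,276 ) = 3312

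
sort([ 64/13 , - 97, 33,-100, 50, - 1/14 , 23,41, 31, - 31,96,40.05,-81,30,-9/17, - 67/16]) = [-100 , - 97, - 81, - 31, - 67/16,  -  9/17, - 1/14,  64/13,23, 30,  31,33, 40.05,41,50,96 ]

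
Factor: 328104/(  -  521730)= -2^2*3^1*5^( - 1 )*7^2*11^( - 1)*17^( - 1) = - 588/935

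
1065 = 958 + 107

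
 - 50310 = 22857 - 73167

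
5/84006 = 5/84006 = 0.00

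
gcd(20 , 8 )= 4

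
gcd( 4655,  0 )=4655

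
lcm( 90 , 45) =90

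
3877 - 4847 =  - 970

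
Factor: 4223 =41^1*103^1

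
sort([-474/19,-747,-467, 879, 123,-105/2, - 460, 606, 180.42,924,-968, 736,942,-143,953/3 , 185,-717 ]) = [ - 968, - 747,  -  717,-467, - 460, - 143,  -  105/2, - 474/19, 123, 180.42 , 185,953/3,606 , 736,879,924,942 ] 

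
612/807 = 204/269=0.76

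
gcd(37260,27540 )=1620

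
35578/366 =17789/183 = 97.21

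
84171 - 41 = 84130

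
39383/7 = 39383/7 = 5626.14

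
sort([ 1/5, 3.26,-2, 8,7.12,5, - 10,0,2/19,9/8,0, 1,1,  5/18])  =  [-10,  -  2, 0,0, 2/19 , 1/5,5/18, 1,  1, 9/8,3.26, 5, 7.12,8]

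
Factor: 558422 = 2^1*279211^1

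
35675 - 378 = 35297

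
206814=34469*6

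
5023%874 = 653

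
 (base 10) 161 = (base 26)65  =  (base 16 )A1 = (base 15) AB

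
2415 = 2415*1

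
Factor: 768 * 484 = 2^10*3^1*11^2 = 371712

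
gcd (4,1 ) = 1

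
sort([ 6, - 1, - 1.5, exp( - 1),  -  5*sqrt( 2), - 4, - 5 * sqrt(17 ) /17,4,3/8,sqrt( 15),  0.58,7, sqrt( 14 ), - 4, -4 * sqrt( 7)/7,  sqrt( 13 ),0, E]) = [ - 5 * sqrt (2) , - 4,- 4, - 4*sqrt( 7 )/7, - 1.5, - 5*sqrt( 17)/17, - 1, 0,exp( - 1 ), 3/8 , 0.58, E,sqrt( 13),sqrt( 14 ),sqrt( 15 ), 4 , 6,7]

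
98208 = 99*992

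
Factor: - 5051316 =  - 2^2*3^1 * 509^1*827^1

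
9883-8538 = 1345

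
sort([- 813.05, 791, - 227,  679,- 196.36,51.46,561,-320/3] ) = [ -813.05, - 227,- 196.36, -320/3, 51.46,  561,679,791 ]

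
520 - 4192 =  - 3672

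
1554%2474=1554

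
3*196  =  588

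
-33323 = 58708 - 92031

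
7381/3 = 7381/3 = 2460.33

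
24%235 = 24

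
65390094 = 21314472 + 44075622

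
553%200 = 153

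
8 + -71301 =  - 71293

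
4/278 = 2/139 = 0.01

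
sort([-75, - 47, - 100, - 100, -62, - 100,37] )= [-100,-100,  -  100,- 75, - 62,-47,37 ]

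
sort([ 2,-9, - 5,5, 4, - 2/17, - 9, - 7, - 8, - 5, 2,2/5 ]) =[ - 9, - 9,  -  8,-7,  -  5, - 5, - 2/17, 2/5, 2,2,  4 , 5 ] 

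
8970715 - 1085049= 7885666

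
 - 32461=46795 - 79256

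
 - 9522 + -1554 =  -11076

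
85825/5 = 17165 = 17165.00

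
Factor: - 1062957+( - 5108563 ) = -6171520=- 2^7*5^1*9643^1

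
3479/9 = 3479/9 = 386.56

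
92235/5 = 18447=18447.00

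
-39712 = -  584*68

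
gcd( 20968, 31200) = 8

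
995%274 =173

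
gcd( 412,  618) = 206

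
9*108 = 972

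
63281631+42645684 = 105927315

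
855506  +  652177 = 1507683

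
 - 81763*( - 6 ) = 490578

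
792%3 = 0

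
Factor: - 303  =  -3^1*101^1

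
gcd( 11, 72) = 1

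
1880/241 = 1880/241=7.80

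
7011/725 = 9+486/725 = 9.67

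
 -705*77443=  - 54597315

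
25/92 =25/92 = 0.27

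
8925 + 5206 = 14131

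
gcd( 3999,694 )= 1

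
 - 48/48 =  - 1=- 1.00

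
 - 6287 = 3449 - 9736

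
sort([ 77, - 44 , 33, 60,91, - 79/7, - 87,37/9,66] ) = [ - 87, - 44, - 79/7,37/9,33, 60,66,77, 91]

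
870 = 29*30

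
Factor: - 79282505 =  - 5^1*71^1*223331^1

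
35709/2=35709/2 = 17854.50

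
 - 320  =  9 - 329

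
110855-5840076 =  - 5729221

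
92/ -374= -1 + 141/187= - 0.25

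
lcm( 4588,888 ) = 27528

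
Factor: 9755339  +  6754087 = 16509426 = 2^1*3^1*2751571^1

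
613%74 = 21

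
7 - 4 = 3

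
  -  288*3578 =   -  1030464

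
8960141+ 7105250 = 16065391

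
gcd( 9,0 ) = 9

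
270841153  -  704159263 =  - 433318110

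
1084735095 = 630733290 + 454001805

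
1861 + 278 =2139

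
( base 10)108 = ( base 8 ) 154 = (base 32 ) 3c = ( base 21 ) 53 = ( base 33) 39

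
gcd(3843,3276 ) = 63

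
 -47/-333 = 47/333 = 0.14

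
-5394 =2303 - 7697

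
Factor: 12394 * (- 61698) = -764685012 = -2^2*3^1 *7^1*13^1 * 113^1*6197^1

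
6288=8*786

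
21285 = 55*387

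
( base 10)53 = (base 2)110101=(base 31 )1m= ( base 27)1Q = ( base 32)1L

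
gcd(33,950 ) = 1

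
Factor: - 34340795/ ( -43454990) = 2^( - 1 )*313^1*701^(  -  1 )*6199^ (-1 )*21943^1 = 6868159/8690998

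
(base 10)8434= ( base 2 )10000011110010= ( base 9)12511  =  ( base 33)7oj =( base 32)87i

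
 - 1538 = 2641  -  4179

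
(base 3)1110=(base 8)47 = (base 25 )1E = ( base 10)39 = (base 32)17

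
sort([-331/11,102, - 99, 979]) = [-99, - 331/11, 102, 979 ] 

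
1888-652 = 1236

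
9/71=9/71 =0.13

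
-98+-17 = -115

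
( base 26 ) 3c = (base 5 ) 330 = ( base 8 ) 132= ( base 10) 90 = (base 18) 50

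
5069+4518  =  9587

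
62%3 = 2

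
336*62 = 20832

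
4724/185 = 25 + 99/185=25.54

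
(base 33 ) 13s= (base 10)1216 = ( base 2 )10011000000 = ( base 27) 1I1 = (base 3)1200001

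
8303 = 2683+5620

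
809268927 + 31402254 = 840671181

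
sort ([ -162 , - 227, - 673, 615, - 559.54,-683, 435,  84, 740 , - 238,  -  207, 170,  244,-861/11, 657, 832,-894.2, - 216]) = [ - 894.2,-683,-673,-559.54, - 238, - 227, - 216 ,- 207,  -  162 , - 861/11,84,170  ,  244,  435, 615,  657, 740, 832]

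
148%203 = 148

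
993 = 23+970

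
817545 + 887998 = 1705543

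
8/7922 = 4/3961 = 0.00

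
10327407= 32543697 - 22216290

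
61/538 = 61/538 = 0.11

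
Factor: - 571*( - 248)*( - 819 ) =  - 115976952= -2^3 *3^2*7^1* 13^1* 31^1*571^1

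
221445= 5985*37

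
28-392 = - 364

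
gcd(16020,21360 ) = 5340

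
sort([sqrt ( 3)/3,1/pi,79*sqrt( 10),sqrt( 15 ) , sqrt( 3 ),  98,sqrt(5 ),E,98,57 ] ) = [ 1/pi, sqrt(3 )/3,sqrt( 3 ) , sqrt(5 ) , E,sqrt( 15 ),57 , 98 , 98,79 * sqrt( 10) ]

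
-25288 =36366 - 61654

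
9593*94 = 901742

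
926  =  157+769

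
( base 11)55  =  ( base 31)1T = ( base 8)74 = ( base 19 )33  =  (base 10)60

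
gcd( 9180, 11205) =135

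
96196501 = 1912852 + 94283649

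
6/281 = 6/281 = 0.02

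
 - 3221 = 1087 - 4308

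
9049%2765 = 754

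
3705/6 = 617 + 1/2 = 617.50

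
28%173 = 28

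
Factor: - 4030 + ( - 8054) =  - 2^2*3^1*19^1*53^1= - 12084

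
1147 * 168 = 192696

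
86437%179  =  159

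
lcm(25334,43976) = 2330728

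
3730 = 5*746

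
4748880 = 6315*752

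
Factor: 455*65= 5^2* 7^1*13^2 = 29575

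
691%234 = 223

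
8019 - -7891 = 15910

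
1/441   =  1/441= 0.00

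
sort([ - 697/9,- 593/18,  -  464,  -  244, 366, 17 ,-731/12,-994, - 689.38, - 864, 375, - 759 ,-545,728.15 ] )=[ - 994, - 864, - 759,-689.38,  -  545,-464, -244,  -  697/9, - 731/12,-593/18 , 17,366, 375,  728.15]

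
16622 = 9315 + 7307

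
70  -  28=42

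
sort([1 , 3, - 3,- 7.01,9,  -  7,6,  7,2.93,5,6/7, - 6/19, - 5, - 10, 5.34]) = [- 10, - 7.01,-7, - 5 , - 3, - 6/19,6/7, 1, 2.93 , 3,5, 5.34, 6, 7, 9 ]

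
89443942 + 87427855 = 176871797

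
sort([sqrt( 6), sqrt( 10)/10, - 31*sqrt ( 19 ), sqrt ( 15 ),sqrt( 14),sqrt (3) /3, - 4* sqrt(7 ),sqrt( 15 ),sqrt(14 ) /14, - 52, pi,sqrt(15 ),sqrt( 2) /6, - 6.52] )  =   [  -  31*sqrt( 19 ), - 52, - 4 * sqrt ( 7), - 6.52, sqrt (2)/6, sqrt( 14 ) /14, sqrt (10)/10,sqrt(3)/3,sqrt(6 ),  pi, sqrt (14),sqrt( 15 ), sqrt( 15 ),sqrt( 15 ) ]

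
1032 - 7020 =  - 5988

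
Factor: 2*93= 186  =  2^1 * 3^1*31^1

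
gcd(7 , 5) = 1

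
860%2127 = 860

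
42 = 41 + 1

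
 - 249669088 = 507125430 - 756794518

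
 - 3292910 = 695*( - 4738) 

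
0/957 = 0 = 0.00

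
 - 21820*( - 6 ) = 130920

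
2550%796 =162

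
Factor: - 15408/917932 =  -2^2*3^2*17^(-1 )*107^1*13499^( - 1)  =  - 3852/229483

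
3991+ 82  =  4073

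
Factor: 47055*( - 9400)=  - 2^3  *3^1 *5^3*47^1*3137^1  =  - 442317000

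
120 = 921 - 801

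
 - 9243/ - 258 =3081/86  =  35.83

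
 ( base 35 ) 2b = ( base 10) 81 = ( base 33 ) 2F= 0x51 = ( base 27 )30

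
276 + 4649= 4925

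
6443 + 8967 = 15410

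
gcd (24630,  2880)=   30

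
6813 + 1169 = 7982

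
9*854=7686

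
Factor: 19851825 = 3^1*5^2*7^1 * 37813^1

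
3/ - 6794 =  - 3/6794= - 0.00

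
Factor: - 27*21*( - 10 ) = 2^1*3^4*5^1*7^1 = 5670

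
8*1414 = 11312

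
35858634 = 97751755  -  61893121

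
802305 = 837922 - 35617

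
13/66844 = 13/66844 = 0.00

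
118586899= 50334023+68252876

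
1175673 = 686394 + 489279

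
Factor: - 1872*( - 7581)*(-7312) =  - 103769213184 = - 2^8*3^3*7^1*13^1*19^2*457^1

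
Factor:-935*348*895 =- 291215100  =  -2^2*3^1*5^2*11^1 * 17^1*  29^1*179^1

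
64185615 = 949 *67635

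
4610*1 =4610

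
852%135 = 42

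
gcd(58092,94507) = 1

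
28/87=28/87 = 0.32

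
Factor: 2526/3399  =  842/1133 = 2^1*11^( -1) * 103^( - 1 ) *421^1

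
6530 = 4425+2105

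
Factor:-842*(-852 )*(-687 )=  - 492842808 = - 2^3*3^2* 71^1*229^1 * 421^1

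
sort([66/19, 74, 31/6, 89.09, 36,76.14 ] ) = [ 66/19,31/6,  36, 74, 76.14,89.09 ]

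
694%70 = 64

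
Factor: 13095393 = 3^1*773^1*5647^1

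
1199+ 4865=6064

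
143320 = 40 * 3583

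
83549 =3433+80116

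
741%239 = 24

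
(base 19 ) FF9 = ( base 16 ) 164d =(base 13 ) 27a2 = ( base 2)1011001001101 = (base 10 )5709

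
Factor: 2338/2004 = 2^ ( - 1) * 3^( - 1) * 7^1 = 7/6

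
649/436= 1  +  213/436 =1.49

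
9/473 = 9/473 = 0.02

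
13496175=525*25707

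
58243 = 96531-38288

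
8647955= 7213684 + 1434271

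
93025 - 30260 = 62765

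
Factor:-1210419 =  -3^2*7^1*19213^1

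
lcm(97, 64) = 6208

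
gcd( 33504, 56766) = 6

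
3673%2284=1389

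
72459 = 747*97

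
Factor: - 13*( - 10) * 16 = 2^5 * 5^1*13^1 = 2080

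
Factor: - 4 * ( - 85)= 2^2*5^1 * 17^1= 340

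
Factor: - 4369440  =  -2^5*3^1*5^1 * 9103^1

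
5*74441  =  372205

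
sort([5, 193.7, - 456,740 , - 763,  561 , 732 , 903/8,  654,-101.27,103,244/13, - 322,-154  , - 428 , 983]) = [ - 763, - 456, - 428, - 322 , - 154, - 101.27 , 5 , 244/13 , 103,903/8 , 193.7,  561, 654,732,740, 983]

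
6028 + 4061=10089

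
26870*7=188090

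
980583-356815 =623768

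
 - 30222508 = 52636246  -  82858754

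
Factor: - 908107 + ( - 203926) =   -  1112033 = - 13^1*113^1*757^1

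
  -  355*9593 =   -  3405515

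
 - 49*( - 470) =23030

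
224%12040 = 224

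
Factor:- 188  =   - 2^2*47^1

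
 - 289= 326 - 615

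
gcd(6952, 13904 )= 6952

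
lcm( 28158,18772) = 56316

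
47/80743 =47/80743 = 0.00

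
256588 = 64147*4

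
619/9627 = 619/9627= 0.06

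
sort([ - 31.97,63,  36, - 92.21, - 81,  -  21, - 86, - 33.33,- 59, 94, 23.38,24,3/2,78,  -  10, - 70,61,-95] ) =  [  -  95, - 92.21, - 86, - 81, - 70, - 59, - 33.33, - 31.97, - 21, - 10,3/2 , 23.38, 24,36,61, 63, 78, 94]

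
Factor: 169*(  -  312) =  - 52728=   - 2^3*3^1*13^3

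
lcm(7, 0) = 0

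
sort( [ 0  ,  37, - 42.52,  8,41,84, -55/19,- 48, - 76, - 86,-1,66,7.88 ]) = [-86, - 76,-48, - 42.52, - 55/19, - 1, 0,7.88,  8, 37,  41,66, 84]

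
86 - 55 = 31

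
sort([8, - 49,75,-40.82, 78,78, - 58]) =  [ - 58, - 49, - 40.82,8,75,78 , 78] 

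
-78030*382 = - 29807460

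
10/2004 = 5/1002 = 0.00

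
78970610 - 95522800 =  -16552190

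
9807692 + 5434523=15242215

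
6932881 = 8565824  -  1632943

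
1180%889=291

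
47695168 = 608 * 78446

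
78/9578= 39/4789 = 0.01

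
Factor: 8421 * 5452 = 45911292 = 2^2*3^1*7^1*29^1*47^1*401^1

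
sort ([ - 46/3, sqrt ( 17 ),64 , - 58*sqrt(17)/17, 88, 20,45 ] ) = [- 46/3,- 58* sqrt( 17) /17, sqrt( 17), 20, 45,64,  88]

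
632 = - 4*( - 158 )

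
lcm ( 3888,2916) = 11664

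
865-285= 580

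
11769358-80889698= - 69120340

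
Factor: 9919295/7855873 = 5^1*19^(  -  1)*113^( - 1)*3659^( - 1 )  *  1983859^1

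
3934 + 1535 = 5469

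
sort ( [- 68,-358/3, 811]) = [-358/3, - 68 , 811]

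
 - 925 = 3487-4412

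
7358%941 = 771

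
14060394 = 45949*306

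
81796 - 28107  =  53689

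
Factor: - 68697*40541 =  - 2785045077 = - 3^2*17^1 * 71^1*449^1* 571^1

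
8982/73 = 123+3/73 = 123.04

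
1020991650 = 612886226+408105424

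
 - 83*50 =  - 4150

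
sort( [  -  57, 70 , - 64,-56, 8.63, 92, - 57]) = [-64,  -  57 ,-57,-56,8.63, 70, 92 ]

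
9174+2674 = 11848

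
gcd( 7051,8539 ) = 1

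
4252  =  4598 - 346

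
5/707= 5/707 =0.01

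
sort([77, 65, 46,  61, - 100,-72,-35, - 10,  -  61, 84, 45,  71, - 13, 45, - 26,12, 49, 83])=[-100, - 72,-61, - 35, - 26, - 13, - 10, 12, 45, 45, 46,49, 61, 65, 71,  77, 83, 84]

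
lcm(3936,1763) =169248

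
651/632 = 1  +  19/632 = 1.03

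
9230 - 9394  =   - 164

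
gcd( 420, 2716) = 28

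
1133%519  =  95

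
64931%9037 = 1672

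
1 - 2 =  - 1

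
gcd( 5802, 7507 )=1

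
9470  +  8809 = 18279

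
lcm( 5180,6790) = 502460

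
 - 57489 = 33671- 91160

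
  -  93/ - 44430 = 31/14810= 0.00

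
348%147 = 54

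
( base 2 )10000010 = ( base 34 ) 3s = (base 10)130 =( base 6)334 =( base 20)6a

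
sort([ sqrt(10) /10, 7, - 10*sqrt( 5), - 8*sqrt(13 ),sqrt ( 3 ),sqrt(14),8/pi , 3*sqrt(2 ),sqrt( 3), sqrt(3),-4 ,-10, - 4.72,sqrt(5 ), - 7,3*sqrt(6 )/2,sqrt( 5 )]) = [ - 8*sqrt(13),  -  10*sqrt(5 ), -10, - 7,  -  4.72,  -  4,sqrt ( 10 ) /10,sqrt(3 ) , sqrt( 3),sqrt(3),sqrt( 5 ), sqrt ( 5 ), 8/pi,3*sqrt(6 )/2  ,  sqrt(14 ),3*sqrt(2 ),7 ]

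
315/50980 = 63/10196 = 0.01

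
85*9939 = 844815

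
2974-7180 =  - 4206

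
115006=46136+68870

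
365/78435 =73/15687 = 0.00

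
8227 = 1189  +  7038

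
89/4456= 89/4456 = 0.02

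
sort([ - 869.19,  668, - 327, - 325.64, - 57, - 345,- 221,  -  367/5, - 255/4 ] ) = [ - 869.19, - 345,-327,  -  325.64, - 221, - 367/5,-255/4,  -  57, 668 ]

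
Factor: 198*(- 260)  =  -2^3*  3^2*5^1 * 11^1*13^1 = - 51480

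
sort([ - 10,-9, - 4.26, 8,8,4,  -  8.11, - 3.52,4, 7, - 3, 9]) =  [ - 10,  -  9,- 8.11, - 4.26, - 3.52, - 3,4, 4, 7,8, 8 , 9]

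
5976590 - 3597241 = 2379349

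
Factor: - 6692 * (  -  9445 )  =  63205940 = 2^2 *5^1 * 7^1*239^1 * 1889^1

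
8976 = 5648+3328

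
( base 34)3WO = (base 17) fe7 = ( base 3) 20021122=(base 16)11E4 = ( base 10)4580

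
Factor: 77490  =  2^1*3^3 * 5^1*7^1*41^1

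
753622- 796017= - 42395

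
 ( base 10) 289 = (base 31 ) 9A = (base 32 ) 91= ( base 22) D3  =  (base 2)100100001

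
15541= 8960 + 6581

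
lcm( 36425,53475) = 2513325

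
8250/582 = 1375/97 = 14.18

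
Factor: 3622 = 2^1*1811^1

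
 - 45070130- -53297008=8226878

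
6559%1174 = 689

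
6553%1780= 1213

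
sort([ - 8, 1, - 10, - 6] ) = [ - 10, - 8, - 6,  1]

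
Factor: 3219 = 3^1*29^1*37^1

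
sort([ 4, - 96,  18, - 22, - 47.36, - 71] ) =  [ - 96, - 71, - 47.36, - 22,4,18] 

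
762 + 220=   982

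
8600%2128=88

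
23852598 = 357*66814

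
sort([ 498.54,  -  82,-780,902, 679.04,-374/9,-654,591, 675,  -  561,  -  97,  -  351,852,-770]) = [ - 780 , - 770,  -  654, - 561, - 351, - 97, - 82, - 374/9, 498.54, 591,675, 679.04, 852  ,  902] 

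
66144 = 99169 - 33025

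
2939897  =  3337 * 881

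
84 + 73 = 157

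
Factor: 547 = 547^1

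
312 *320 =99840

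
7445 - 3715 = 3730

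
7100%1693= 328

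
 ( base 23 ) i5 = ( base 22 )j1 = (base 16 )1a3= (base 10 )419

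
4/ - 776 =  - 1 + 193/194 = - 0.01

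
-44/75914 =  - 22/37957 =-0.00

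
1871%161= 100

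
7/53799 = 7/53799 = 0.00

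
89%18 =17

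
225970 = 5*45194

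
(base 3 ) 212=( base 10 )23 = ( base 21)12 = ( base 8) 27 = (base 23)10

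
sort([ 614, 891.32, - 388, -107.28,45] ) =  [  -  388, - 107.28,  45,  614,  891.32]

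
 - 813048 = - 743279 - 69769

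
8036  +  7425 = 15461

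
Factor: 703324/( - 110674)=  - 2^1*17^1 * 10343^1*55337^( - 1) =-351662/55337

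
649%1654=649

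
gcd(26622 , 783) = 783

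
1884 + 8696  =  10580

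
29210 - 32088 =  - 2878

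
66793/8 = 66793/8 = 8349.12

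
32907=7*4701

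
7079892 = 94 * 75318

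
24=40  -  16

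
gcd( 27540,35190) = 1530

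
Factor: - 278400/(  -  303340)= 480/523 =2^5*3^1*5^1*523^(-1)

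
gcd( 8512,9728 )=1216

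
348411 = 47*7413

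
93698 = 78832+14866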